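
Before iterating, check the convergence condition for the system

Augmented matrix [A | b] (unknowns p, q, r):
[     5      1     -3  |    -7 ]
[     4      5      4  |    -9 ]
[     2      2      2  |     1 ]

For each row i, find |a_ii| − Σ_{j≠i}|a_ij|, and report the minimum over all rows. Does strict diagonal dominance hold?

row 1: |5| − (1+3) = 1
row 2: |5| − (4+4) = -3
row 3: |2| − (2+2) = -2
minimum over rows = -3 → not strictly diagonally dominant

-3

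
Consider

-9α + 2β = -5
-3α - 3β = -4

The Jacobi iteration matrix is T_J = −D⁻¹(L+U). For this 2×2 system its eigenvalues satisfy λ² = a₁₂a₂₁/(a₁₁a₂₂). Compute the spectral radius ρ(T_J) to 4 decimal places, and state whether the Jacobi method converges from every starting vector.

0.4714

a₁₂a₂₁/(a₁₁a₂₂) = (2)·(-3) / ((-9)·(-3)) = -0.222222
ρ = √|-0.222222| = √0.222222 = 0.4714
ρ < 1, so Jacobi converges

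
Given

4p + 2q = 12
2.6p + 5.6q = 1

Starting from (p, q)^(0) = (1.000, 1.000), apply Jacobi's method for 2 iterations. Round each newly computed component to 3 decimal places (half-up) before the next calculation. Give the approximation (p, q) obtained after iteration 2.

(3.143, -0.982)

Iteration 1:
  p = (12 - (2)·1.000) / (4) = 2.500
  q = (1 - (2.6)·1.000) / (5.6) = -0.286
Iteration 2:
  p = (12 - (2)·-0.286) / (4) = 3.143
  q = (1 - (2.6)·2.500) / (5.6) = -0.982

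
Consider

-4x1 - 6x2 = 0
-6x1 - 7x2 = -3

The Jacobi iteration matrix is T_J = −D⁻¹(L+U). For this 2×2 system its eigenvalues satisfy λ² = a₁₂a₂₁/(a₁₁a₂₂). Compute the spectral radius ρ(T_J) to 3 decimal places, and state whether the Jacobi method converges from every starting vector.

a₁₂a₂₁/(a₁₁a₂₂) = (-6)·(-6) / ((-4)·(-7)) = 1.285714
ρ = √|1.285714| = √1.285714 = 1.134
ρ > 1, so Jacobi diverges

1.134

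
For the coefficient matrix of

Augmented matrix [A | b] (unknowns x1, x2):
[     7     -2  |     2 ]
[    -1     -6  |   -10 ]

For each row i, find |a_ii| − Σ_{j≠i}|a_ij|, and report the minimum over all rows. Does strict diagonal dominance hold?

5

row 1: |7| − (2) = 5
row 2: |-6| − (1) = 5
minimum over rows = 5 → strictly diagonally dominant (convergence guaranteed)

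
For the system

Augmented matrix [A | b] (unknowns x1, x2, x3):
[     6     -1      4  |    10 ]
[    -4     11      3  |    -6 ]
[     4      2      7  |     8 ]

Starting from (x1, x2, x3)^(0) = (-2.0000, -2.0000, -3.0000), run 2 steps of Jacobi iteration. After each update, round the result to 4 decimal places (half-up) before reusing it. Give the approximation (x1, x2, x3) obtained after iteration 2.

Iteration 1:
  x1 = (10 - (-1)·-2.0000 - (4)·-3.0000) / (6) = 3.3333
  x2 = (-6 - (-4)·-2.0000 - (3)·-3.0000) / (11) = -0.4545
  x3 = (8 - (4)·-2.0000 - (2)·-2.0000) / (7) = 2.8571
Iteration 2:
  x1 = (10 - (-1)·-0.4545 - (4)·2.8571) / (6) = -0.3138
  x2 = (-6 - (-4)·3.3333 - (3)·2.8571) / (11) = -0.1126
  x3 = (8 - (4)·3.3333 - (2)·-0.4545) / (7) = -0.6320

(-0.3138, -0.1126, -0.6320)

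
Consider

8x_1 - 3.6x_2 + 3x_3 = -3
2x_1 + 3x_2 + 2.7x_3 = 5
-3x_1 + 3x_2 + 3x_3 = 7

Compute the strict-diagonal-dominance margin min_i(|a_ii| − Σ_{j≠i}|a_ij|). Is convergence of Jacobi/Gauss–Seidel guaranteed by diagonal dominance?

-3

row 1: |8| − (3.6+3) = 1.4
row 2: |3| − (2+2.7) = -1.7
row 3: |3| − (3+3) = -3
minimum over rows = -3 → not strictly diagonally dominant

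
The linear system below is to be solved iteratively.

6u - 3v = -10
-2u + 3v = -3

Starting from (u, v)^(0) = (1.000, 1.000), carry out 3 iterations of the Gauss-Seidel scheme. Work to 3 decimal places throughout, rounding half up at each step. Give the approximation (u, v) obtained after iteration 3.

Iteration 1:
  u = (-10 - (-3)·1.000) / (6) = -1.167
  v = (-3 - (-2)·-1.167) / (3) = -1.778
Iteration 2:
  u = (-10 - (-3)·-1.778) / (6) = -2.556
  v = (-3 - (-2)·-2.556) / (3) = -2.704
Iteration 3:
  u = (-10 - (-3)·-2.704) / (6) = -3.019
  v = (-3 - (-2)·-3.019) / (3) = -3.013

(-3.019, -3.013)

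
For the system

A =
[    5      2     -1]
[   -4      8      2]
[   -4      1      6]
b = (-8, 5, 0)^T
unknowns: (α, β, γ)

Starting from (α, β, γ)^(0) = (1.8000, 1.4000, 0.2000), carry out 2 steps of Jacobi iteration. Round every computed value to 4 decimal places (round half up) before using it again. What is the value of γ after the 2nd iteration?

-1.6592

Iteration 1:
  α = (-8 - (2)·1.4000 - (-1)·0.2000) / (5) = -2.1200
  β = (5 - (-4)·1.8000 - (2)·0.2000) / (8) = 1.4750
  γ = (0 - (-4)·1.8000 - (1)·1.4000) / (6) = 0.9667
Iteration 2:
  α = (-8 - (2)·1.4750 - (-1)·0.9667) / (5) = -1.9967
  β = (5 - (-4)·-2.1200 - (2)·0.9667) / (8) = -0.6767
  γ = (0 - (-4)·-2.1200 - (1)·1.4750) / (6) = -1.6592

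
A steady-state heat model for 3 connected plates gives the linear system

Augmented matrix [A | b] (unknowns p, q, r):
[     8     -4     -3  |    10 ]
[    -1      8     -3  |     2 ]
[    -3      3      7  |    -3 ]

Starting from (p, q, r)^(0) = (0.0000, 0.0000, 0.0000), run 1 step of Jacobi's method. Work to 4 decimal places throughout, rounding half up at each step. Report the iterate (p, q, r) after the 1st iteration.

(1.2500, 0.2500, -0.4286)

Iteration 1:
  p = (10 - (-4)·0.0000 - (-3)·0.0000) / (8) = 1.2500
  q = (2 - (-1)·0.0000 - (-3)·0.0000) / (8) = 0.2500
  r = (-3 - (-3)·0.0000 - (3)·0.0000) / (7) = -0.4286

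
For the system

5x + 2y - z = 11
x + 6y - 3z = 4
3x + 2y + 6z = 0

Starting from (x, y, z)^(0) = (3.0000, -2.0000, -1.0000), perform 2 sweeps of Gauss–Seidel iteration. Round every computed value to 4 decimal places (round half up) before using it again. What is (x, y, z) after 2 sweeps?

(2.0600, -0.3267, -0.9211)

Iteration 1:
  x = (11 - (2)·-2.0000 - (-1)·-1.0000) / (5) = 2.8000
  y = (4 - (1)·2.8000 - (-3)·-1.0000) / (6) = -0.3000
  z = (0 - (3)·2.8000 - (2)·-0.3000) / (6) = -1.3000
Iteration 2:
  x = (11 - (2)·-0.3000 - (-1)·-1.3000) / (5) = 2.0600
  y = (4 - (1)·2.0600 - (-3)·-1.3000) / (6) = -0.3267
  z = (0 - (3)·2.0600 - (2)·-0.3267) / (6) = -0.9211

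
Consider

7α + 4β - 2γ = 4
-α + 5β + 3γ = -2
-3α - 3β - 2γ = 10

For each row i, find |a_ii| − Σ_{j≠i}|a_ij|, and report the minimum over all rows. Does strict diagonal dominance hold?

-4

row 1: |7| − (4+2) = 1
row 2: |5| − (1+3) = 1
row 3: |-2| − (3+3) = -4
minimum over rows = -4 → not strictly diagonally dominant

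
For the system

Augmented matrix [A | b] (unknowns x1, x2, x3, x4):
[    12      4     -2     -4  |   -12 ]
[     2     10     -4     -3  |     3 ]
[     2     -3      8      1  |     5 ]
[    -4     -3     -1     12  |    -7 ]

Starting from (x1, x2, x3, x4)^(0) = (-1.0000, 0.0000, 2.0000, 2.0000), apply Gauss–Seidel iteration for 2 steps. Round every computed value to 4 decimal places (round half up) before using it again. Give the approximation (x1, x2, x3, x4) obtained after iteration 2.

(-1.4226, 0.9673, 1.3526, -0.7030)

Iteration 1:
  x1 = (-12 - (4)·0.0000 - (-2)·2.0000 - (-4)·2.0000) / (12) = 0.0000
  x2 = (3 - (2)·0.0000 - (-4)·2.0000 - (-3)·2.0000) / (10) = 1.7000
  x3 = (5 - (2)·0.0000 - (-3)·1.7000 - (1)·2.0000) / (8) = 1.0125
  x4 = (-7 - (-4)·0.0000 - (-3)·1.7000 - (-1)·1.0125) / (12) = -0.0740
Iteration 2:
  x1 = (-12 - (4)·1.7000 - (-2)·1.0125 - (-4)·-0.0740) / (12) = -1.4226
  x2 = (3 - (2)·-1.4226 - (-4)·1.0125 - (-3)·-0.0740) / (10) = 0.9673
  x3 = (5 - (2)·-1.4226 - (-3)·0.9673 - (1)·-0.0740) / (8) = 1.3526
  x4 = (-7 - (-4)·-1.4226 - (-3)·0.9673 - (-1)·1.3526) / (12) = -0.7030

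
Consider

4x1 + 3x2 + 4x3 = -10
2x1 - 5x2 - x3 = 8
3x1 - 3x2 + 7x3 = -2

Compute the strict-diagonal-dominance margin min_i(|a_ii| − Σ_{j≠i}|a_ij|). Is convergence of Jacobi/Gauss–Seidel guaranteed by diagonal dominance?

-3

row 1: |4| − (3+4) = -3
row 2: |-5| − (2+1) = 2
row 3: |7| − (3+3) = 1
minimum over rows = -3 → not strictly diagonally dominant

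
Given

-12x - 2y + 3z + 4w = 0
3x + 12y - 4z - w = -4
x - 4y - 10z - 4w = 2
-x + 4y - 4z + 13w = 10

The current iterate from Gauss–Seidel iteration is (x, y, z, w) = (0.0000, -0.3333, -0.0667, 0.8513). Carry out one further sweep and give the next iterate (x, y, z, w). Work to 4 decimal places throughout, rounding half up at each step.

(0.3226, -0.3653, -0.3621, 0.7950)

One sweep:
  x = (0 - (-2)·-0.3333 - (3)·-0.0667 - (4)·0.8513) / (-12) = 0.3226
  y = (-4 - (3)·0.3226 - (-4)·-0.0667 - (-1)·0.8513) / (12) = -0.3653
  z = (2 - (1)·0.3226 - (-4)·-0.3653 - (-4)·0.8513) / (-10) = -0.3621
  w = (10 - (-1)·0.3226 - (4)·-0.3653 - (-4)·-0.3621) / (13) = 0.7950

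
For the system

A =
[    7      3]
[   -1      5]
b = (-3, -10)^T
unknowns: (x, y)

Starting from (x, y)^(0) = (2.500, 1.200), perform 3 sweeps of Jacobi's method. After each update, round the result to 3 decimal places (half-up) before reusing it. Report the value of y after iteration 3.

-1.957

Iteration 1:
  x = (-3 - (3)·1.200) / (7) = -0.943
  y = (-10 - (-1)·2.500) / (5) = -1.500
Iteration 2:
  x = (-3 - (3)·-1.500) / (7) = 0.214
  y = (-10 - (-1)·-0.943) / (5) = -2.189
Iteration 3:
  x = (-3 - (3)·-2.189) / (7) = 0.510
  y = (-10 - (-1)·0.214) / (5) = -1.957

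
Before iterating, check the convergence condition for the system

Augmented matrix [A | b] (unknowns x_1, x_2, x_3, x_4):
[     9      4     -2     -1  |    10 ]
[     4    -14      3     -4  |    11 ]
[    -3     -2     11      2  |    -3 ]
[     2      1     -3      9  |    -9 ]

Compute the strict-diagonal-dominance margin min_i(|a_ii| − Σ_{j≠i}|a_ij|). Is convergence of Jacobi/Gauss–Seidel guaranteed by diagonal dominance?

2

row 1: |9| − (4+2+1) = 2
row 2: |-14| − (4+3+4) = 3
row 3: |11| − (3+2+2) = 4
row 4: |9| − (2+1+3) = 3
minimum over rows = 2 → strictly diagonally dominant (convergence guaranteed)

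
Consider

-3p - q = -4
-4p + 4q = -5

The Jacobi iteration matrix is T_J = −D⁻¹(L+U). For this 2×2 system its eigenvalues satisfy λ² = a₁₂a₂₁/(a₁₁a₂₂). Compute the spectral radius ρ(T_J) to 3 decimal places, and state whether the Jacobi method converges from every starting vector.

0.577

a₁₂a₂₁/(a₁₁a₂₂) = (-1)·(-4) / ((-3)·(4)) = -0.333333
ρ = √|-0.333333| = √0.333333 = 0.577
ρ < 1, so Jacobi converges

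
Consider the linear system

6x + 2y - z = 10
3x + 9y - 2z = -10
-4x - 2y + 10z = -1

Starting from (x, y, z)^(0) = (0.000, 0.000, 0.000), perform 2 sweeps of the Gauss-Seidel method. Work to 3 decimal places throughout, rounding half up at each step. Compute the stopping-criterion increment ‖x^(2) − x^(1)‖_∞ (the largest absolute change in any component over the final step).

Iteration 1:
  x = (10 - (2)·0.000 - (-1)·0.000) / (6) = 1.667
  y = (-10 - (3)·1.667 - (-2)·0.000) / (9) = -1.667
  z = (-1 - (-4)·1.667 - (-2)·-1.667) / (10) = 0.233
Iteration 2:
  x = (10 - (2)·-1.667 - (-1)·0.233) / (6) = 2.261
  y = (-10 - (3)·2.261 - (-2)·0.233) / (9) = -1.813
  z = (-1 - (-4)·2.261 - (-2)·-1.813) / (10) = 0.442
Change: (0.594, -0.146, 0.209) → max |·| = 0.594

0.594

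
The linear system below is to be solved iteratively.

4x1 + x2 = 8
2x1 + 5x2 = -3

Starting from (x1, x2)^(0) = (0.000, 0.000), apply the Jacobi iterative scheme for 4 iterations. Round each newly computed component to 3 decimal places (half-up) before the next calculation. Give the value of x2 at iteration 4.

Iteration 1:
  x1 = (8 - (1)·0.000) / (4) = 2.000
  x2 = (-3 - (2)·0.000) / (5) = -0.600
Iteration 2:
  x1 = (8 - (1)·-0.600) / (4) = 2.150
  x2 = (-3 - (2)·2.000) / (5) = -1.400
Iteration 3:
  x1 = (8 - (1)·-1.400) / (4) = 2.350
  x2 = (-3 - (2)·2.150) / (5) = -1.460
Iteration 4:
  x1 = (8 - (1)·-1.460) / (4) = 2.365
  x2 = (-3 - (2)·2.350) / (5) = -1.540

-1.540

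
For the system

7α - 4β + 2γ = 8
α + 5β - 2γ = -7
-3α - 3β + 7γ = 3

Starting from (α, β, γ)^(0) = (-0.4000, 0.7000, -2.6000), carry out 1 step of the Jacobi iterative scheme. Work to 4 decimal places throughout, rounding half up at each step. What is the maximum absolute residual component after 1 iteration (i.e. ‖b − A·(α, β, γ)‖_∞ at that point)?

Iteration 1:
  α = (8 - (-4)·0.7000 - (2)·-2.6000) / (7) = 2.2857
  β = (-7 - (1)·-0.4000 - (-2)·-2.6000) / (5) = -2.3600
  γ = (3 - (-3)·-0.4000 - (-3)·0.7000) / (7) = 0.5571
Residual b − A·x = (-18.5541, 3.6285, -1.1226); ∞-norm = 18.5541

18.5541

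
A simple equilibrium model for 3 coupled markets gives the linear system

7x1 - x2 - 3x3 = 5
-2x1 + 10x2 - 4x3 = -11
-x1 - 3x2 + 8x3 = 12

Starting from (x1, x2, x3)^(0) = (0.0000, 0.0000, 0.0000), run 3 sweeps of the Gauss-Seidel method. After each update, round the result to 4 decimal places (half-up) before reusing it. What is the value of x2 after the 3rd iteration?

Iteration 1:
  x1 = (5 - (-1)·0.0000 - (-3)·0.0000) / (7) = 0.7143
  x2 = (-11 - (-2)·0.7143 - (-4)·0.0000) / (10) = -0.9571
  x3 = (12 - (-1)·0.7143 - (-3)·-0.9571) / (8) = 1.2304
Iteration 2:
  x1 = (5 - (-1)·-0.9571 - (-3)·1.2304) / (7) = 1.1049
  x2 = (-11 - (-2)·1.1049 - (-4)·1.2304) / (10) = -0.3869
  x3 = (12 - (-1)·1.1049 - (-3)·-0.3869) / (8) = 1.4930
Iteration 3:
  x1 = (5 - (-1)·-0.3869 - (-3)·1.4930) / (7) = 1.2989
  x2 = (-11 - (-2)·1.2989 - (-4)·1.4930) / (10) = -0.2430
  x3 = (12 - (-1)·1.2989 - (-3)·-0.2430) / (8) = 1.5712

-0.2430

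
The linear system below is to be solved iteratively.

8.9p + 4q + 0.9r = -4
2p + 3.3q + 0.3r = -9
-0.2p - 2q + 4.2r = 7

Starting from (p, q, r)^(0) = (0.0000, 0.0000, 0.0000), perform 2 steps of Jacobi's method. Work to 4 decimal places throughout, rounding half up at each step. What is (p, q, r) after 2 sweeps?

Iteration 1:
  p = (-4 - (4)·0.0000 - (0.9)·0.0000) / (8.9) = -0.4494
  q = (-9 - (2)·0.0000 - (0.3)·0.0000) / (3.3) = -2.7273
  r = (7 - (-0.2)·0.0000 - (-2)·0.0000) / (4.2) = 1.6667
Iteration 2:
  p = (-4 - (4)·-2.7273 - (0.9)·1.6667) / (8.9) = 0.6078
  q = (-9 - (2)·-0.4494 - (0.3)·1.6667) / (3.3) = -2.6064
  r = (7 - (-0.2)·-0.4494 - (-2)·-2.7273) / (4.2) = 0.3466

(0.6078, -2.6064, 0.3466)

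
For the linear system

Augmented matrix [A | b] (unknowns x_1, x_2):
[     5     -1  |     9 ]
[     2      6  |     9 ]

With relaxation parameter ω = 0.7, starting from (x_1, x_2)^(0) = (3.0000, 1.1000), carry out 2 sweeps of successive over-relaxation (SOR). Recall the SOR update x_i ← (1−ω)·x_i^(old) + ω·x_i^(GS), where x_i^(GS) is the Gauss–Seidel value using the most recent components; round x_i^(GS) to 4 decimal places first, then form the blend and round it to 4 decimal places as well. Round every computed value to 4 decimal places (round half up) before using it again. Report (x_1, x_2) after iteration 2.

(2.0718, 0.8186)

Iteration 1:
  x_1: GS value = (9 - (-1)·1.1000) / (5) = 2.0200;  x_1 ← (1−ω)·3.0000 + ω·2.0200 = 2.3140
  x_2: GS value = (9 - (2)·2.3140) / (6) = 0.7287;  x_2 ← (1−ω)·1.1000 + ω·0.7287 = 0.8401
Iteration 2:
  x_1: GS value = (9 - (-1)·0.8401) / (5) = 1.9680;  x_1 ← (1−ω)·2.3140 + ω·1.9680 = 2.0718
  x_2: GS value = (9 - (2)·2.0718) / (6) = 0.8094;  x_2 ← (1−ω)·0.8401 + ω·0.8094 = 0.8186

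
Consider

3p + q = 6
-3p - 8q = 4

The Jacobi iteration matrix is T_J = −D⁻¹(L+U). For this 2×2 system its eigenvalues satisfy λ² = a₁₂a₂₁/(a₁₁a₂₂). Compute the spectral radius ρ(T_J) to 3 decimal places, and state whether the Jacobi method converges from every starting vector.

0.354

a₁₂a₂₁/(a₁₁a₂₂) = (1)·(-3) / ((3)·(-8)) = 0.125000
ρ = √|0.125000| = √0.125000 = 0.354
ρ < 1, so Jacobi converges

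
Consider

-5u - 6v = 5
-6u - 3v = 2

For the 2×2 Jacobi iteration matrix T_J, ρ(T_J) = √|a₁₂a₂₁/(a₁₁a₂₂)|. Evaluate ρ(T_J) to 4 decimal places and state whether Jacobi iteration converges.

1.5492

a₁₂a₂₁/(a₁₁a₂₂) = (-6)·(-6) / ((-5)·(-3)) = 2.400000
ρ = √|2.400000| = √2.400000 = 1.5492
ρ > 1, so Jacobi diverges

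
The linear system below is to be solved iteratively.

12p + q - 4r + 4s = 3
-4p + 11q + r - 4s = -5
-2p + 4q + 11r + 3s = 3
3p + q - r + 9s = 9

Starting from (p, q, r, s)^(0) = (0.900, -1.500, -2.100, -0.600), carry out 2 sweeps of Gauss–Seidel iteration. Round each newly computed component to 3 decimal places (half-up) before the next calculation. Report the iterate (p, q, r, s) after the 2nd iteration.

(0.107, -0.046, -0.009, 0.968)

Iteration 1:
  p = (3 - (1)·-1.500 - (-4)·-2.100 - (4)·-0.600) / (12) = -0.125
  q = (-5 - (-4)·-0.125 - (1)·-2.100 - (-4)·-0.600) / (11) = -0.527
  r = (3 - (-2)·-0.125 - (4)·-0.527 - (3)·-0.600) / (11) = 0.605
  s = (9 - (3)·-0.125 - (1)·-0.527 - (-1)·0.605) / (9) = 1.167
Iteration 2:
  p = (3 - (1)·-0.527 - (-4)·0.605 - (4)·1.167) / (12) = 0.107
  q = (-5 - (-4)·0.107 - (1)·0.605 - (-4)·1.167) / (11) = -0.046
  r = (3 - (-2)·0.107 - (4)·-0.046 - (3)·1.167) / (11) = -0.009
  s = (9 - (3)·0.107 - (1)·-0.046 - (-1)·-0.009) / (9) = 0.968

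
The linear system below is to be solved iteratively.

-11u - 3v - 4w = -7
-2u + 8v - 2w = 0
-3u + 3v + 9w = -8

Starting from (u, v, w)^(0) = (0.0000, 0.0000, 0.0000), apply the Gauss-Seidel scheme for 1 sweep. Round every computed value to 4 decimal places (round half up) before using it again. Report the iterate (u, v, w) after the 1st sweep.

(0.6364, 0.1591, -0.7298)

Iteration 1:
  u = (-7 - (-3)·0.0000 - (-4)·0.0000) / (-11) = 0.6364
  v = (0 - (-2)·0.6364 - (-2)·0.0000) / (8) = 0.1591
  w = (-8 - (-3)·0.6364 - (3)·0.1591) / (9) = -0.7298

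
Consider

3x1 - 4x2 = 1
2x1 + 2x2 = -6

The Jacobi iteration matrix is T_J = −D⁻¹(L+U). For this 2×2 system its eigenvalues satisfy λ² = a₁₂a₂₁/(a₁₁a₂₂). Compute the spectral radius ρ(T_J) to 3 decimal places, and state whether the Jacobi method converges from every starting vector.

a₁₂a₂₁/(a₁₁a₂₂) = (-4)·(2) / ((3)·(2)) = -1.333333
ρ = √|-1.333333| = √1.333333 = 1.155
ρ > 1, so Jacobi diverges

1.155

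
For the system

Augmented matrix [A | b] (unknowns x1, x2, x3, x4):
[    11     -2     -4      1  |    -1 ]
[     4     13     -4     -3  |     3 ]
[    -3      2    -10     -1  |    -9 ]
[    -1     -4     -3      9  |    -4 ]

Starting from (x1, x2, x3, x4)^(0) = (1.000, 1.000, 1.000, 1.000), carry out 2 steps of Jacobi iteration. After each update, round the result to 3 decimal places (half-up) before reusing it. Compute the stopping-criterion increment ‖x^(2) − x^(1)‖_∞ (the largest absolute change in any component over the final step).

Iteration 1:
  x1 = (-1 - (-2)·1.000 - (-4)·1.000 - (1)·1.000) / (11) = 0.364
  x2 = (3 - (4)·1.000 - (-4)·1.000 - (-3)·1.000) / (13) = 0.462
  x3 = (-9 - (-3)·1.000 - (2)·1.000 - (-1)·1.000) / (-10) = 0.700
  x4 = (-4 - (-1)·1.000 - (-4)·1.000 - (-3)·1.000) / (9) = 0.444
Iteration 2:
  x1 = (-1 - (-2)·0.462 - (-4)·0.700 - (1)·0.444) / (11) = 0.207
  x2 = (3 - (4)·0.364 - (-4)·0.700 - (-3)·0.444) / (13) = 0.437
  x3 = (-9 - (-3)·0.364 - (2)·0.462 - (-1)·0.444) / (-10) = 0.839
  x4 = (-4 - (-1)·0.364 - (-4)·0.462 - (-3)·0.700) / (9) = 0.035
Change: (-0.157, -0.025, 0.139, -0.409) → max |·| = 0.409

0.409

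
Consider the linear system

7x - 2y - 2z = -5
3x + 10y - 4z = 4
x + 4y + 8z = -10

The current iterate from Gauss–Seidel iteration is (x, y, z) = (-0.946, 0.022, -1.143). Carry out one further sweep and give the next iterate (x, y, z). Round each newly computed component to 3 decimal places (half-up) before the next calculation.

(-1.035, 0.253, -1.247)

One sweep:
  x = (-5 - (-2)·0.022 - (-2)·-1.143) / (7) = -1.035
  y = (4 - (3)·-1.035 - (-4)·-1.143) / (10) = 0.253
  z = (-10 - (1)·-1.035 - (4)·0.253) / (8) = -1.247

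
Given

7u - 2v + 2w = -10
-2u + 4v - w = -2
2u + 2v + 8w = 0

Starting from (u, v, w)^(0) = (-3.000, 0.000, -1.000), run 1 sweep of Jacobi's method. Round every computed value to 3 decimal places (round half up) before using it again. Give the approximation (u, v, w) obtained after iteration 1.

Iteration 1:
  u = (-10 - (-2)·0.000 - (2)·-1.000) / (7) = -1.143
  v = (-2 - (-2)·-3.000 - (-1)·-1.000) / (4) = -2.250
  w = (0 - (2)·-3.000 - (2)·0.000) / (8) = 0.750

(-1.143, -2.250, 0.750)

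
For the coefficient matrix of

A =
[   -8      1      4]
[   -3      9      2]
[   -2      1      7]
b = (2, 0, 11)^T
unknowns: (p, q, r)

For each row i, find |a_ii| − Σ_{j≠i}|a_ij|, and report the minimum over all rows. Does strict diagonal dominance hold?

3

row 1: |-8| − (1+4) = 3
row 2: |9| − (3+2) = 4
row 3: |7| − (2+1) = 4
minimum over rows = 3 → strictly diagonally dominant (convergence guaranteed)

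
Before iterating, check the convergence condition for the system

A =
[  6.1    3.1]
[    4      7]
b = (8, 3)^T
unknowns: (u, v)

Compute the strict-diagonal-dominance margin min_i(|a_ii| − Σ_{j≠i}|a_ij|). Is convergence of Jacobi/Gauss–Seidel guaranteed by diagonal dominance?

row 1: |6.1| − (3.1) = 3
row 2: |7| − (4) = 3
minimum over rows = 3 → strictly diagonally dominant (convergence guaranteed)

3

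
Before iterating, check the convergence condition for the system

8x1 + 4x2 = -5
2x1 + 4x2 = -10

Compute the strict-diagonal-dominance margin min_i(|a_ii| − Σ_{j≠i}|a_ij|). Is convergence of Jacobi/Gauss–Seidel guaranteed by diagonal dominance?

2

row 1: |8| − (4) = 4
row 2: |4| − (2) = 2
minimum over rows = 2 → strictly diagonally dominant (convergence guaranteed)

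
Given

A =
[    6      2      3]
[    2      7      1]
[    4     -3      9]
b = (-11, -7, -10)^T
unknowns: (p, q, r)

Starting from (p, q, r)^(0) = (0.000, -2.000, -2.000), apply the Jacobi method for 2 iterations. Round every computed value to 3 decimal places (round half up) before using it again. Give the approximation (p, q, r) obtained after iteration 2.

Iteration 1:
  p = (-11 - (2)·-2.000 - (3)·-2.000) / (6) = -0.167
  q = (-7 - (2)·0.000 - (1)·-2.000) / (7) = -0.714
  r = (-10 - (4)·0.000 - (-3)·-2.000) / (9) = -1.778
Iteration 2:
  p = (-11 - (2)·-0.714 - (3)·-1.778) / (6) = -0.706
  q = (-7 - (2)·-0.167 - (1)·-1.778) / (7) = -0.698
  r = (-10 - (4)·-0.167 - (-3)·-0.714) / (9) = -1.275

(-0.706, -0.698, -1.275)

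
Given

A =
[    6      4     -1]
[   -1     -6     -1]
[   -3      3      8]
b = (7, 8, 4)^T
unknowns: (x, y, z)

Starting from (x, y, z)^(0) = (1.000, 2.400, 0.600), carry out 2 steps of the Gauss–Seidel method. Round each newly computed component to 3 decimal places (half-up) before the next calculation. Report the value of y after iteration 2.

Iteration 1:
  x = (7 - (4)·2.400 - (-1)·0.600) / (6) = -0.333
  y = (8 - (-1)·-0.333 - (-1)·0.600) / (-6) = -1.378
  z = (4 - (-3)·-0.333 - (3)·-1.378) / (8) = 0.892
Iteration 2:
  x = (7 - (4)·-1.378 - (-1)·0.892) / (6) = 2.234
  y = (8 - (-1)·2.234 - (-1)·0.892) / (-6) = -1.854
  z = (4 - (-3)·2.234 - (3)·-1.854) / (8) = 2.033

-1.854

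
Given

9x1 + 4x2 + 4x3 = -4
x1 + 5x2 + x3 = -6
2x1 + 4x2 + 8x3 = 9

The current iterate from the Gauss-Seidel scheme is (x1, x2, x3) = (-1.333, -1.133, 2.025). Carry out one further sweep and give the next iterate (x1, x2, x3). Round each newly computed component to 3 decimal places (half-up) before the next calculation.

One sweep:
  x1 = (-4 - (4)·-1.133 - (4)·2.025) / (9) = -0.841
  x2 = (-6 - (1)·-0.841 - (1)·2.025) / (5) = -1.437
  x3 = (9 - (2)·-0.841 - (4)·-1.437) / (8) = 2.054

(-0.841, -1.437, 2.054)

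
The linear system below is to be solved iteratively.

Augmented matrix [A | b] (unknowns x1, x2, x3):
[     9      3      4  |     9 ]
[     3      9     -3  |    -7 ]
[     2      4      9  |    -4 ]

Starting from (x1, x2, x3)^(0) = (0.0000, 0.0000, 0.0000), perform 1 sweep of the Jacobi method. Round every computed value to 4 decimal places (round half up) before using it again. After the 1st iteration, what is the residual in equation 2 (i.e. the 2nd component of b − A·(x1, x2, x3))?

-4.3330

Iteration 1:
  x1 = (9 - (3)·0.0000 - (4)·0.0000) / (9) = 1.0000
  x2 = (-7 - (3)·0.0000 - (-3)·0.0000) / (9) = -0.7778
  x3 = (-4 - (2)·0.0000 - (4)·0.0000) / (9) = -0.4444
Residual b − A·x = (4.1110, -4.3330, 1.1108)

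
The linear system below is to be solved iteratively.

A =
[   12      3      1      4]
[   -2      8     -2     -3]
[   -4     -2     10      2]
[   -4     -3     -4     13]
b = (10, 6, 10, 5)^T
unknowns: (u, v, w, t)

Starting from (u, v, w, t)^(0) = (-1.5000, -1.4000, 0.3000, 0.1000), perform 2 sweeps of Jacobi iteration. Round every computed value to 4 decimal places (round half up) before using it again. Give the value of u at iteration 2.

0.8057

Iteration 1:
  u = (10 - (3)·-1.4000 - (1)·0.3000 - (4)·0.1000) / (12) = 1.1250
  v = (6 - (-2)·-1.5000 - (-2)·0.3000 - (-3)·0.1000) / (8) = 0.4875
  w = (10 - (-4)·-1.5000 - (-2)·-1.4000 - (2)·0.1000) / (10) = 0.1000
  t = (5 - (-4)·-1.5000 - (-3)·-1.4000 - (-4)·0.3000) / (13) = -0.3077
Iteration 2:
  u = (10 - (3)·0.4875 - (1)·0.1000 - (4)·-0.3077) / (12) = 0.8057
  v = (6 - (-2)·1.1250 - (-2)·0.1000 - (-3)·-0.3077) / (8) = 0.9409
  w = (10 - (-4)·1.1250 - (-2)·0.4875 - (2)·-0.3077) / (10) = 1.6090
  t = (5 - (-4)·1.1250 - (-3)·0.4875 - (-4)·0.1000) / (13) = 0.8740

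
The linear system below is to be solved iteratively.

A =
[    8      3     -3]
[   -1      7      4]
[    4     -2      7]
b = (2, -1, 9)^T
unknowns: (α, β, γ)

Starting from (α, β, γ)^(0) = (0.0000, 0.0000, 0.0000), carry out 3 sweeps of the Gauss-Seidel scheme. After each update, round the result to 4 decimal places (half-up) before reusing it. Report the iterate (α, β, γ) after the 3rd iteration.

(0.7620, -0.4271, 0.7283)

Iteration 1:
  α = (2 - (3)·0.0000 - (-3)·0.0000) / (8) = 0.2500
  β = (-1 - (-1)·0.2500 - (4)·0.0000) / (7) = -0.1071
  γ = (9 - (4)·0.2500 - (-2)·-0.1071) / (7) = 1.1123
Iteration 2:
  α = (2 - (3)·-0.1071 - (-3)·1.1123) / (8) = 0.7073
  β = (-1 - (-1)·0.7073 - (4)·1.1123) / (7) = -0.6774
  γ = (9 - (4)·0.7073 - (-2)·-0.6774) / (7) = 0.6880
Iteration 3:
  α = (2 - (3)·-0.6774 - (-3)·0.6880) / (8) = 0.7620
  β = (-1 - (-1)·0.7620 - (4)·0.6880) / (7) = -0.4271
  γ = (9 - (4)·0.7620 - (-2)·-0.4271) / (7) = 0.7283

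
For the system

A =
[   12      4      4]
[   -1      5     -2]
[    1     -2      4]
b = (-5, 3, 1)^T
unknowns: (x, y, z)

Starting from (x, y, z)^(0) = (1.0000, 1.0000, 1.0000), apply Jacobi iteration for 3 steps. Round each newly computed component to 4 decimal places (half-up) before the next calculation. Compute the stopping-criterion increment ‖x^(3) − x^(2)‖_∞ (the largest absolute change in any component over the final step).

Iteration 1:
  x = (-5 - (4)·1.0000 - (4)·1.0000) / (12) = -1.0833
  y = (3 - (-1)·1.0000 - (-2)·1.0000) / (5) = 1.2000
  z = (1 - (1)·1.0000 - (-2)·1.0000) / (4) = 0.5000
Iteration 2:
  x = (-5 - (4)·1.2000 - (4)·0.5000) / (12) = -0.9833
  y = (3 - (-1)·-1.0833 - (-2)·0.5000) / (5) = 0.5833
  z = (1 - (1)·-1.0833 - (-2)·1.2000) / (4) = 1.1208
Iteration 3:
  x = (-5 - (4)·0.5833 - (4)·1.1208) / (12) = -0.9847
  y = (3 - (-1)·-0.9833 - (-2)·1.1208) / (5) = 0.8517
  z = (1 - (1)·-0.9833 - (-2)·0.5833) / (4) = 0.7875
Change: (-0.0014, 0.2684, -0.3333) → max |·| = 0.3333

0.3333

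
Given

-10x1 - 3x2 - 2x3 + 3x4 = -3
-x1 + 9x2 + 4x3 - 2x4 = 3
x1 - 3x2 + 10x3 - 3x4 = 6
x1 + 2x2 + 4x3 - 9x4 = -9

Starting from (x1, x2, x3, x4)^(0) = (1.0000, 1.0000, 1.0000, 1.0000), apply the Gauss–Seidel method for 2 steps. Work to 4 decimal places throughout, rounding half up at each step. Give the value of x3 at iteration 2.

Iteration 1:
  x1 = (-3 - (-3)·1.0000 - (-2)·1.0000 - (3)·1.0000) / (-10) = 0.1000
  x2 = (3 - (-1)·0.1000 - (4)·1.0000 - (-2)·1.0000) / (9) = 0.1222
  x3 = (6 - (1)·0.1000 - (-3)·0.1222 - (-3)·1.0000) / (10) = 0.9267
  x4 = (-9 - (1)·0.1000 - (2)·0.1222 - (4)·0.9267) / (-9) = 1.4501
Iteration 2:
  x1 = (-3 - (-3)·0.1222 - (-2)·0.9267 - (3)·1.4501) / (-10) = 0.5130
  x2 = (3 - (-1)·0.5130 - (4)·0.9267 - (-2)·1.4501) / (9) = 0.3007
  x3 = (6 - (1)·0.5130 - (-3)·0.3007 - (-3)·1.4501) / (10) = 1.0739
  x4 = (-9 - (1)·0.5130 - (2)·0.3007 - (4)·1.0739) / (-9) = 1.6011

1.0739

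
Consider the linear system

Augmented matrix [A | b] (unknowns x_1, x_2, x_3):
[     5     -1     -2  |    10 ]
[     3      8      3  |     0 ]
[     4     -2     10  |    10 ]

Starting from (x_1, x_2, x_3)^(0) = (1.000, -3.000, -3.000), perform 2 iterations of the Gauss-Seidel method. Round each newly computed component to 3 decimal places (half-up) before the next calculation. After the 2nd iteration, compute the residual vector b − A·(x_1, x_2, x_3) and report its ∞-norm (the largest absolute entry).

Iteration 1:
  x_1 = (10 - (-1)·-3.000 - (-2)·-3.000) / (5) = 0.200
  x_2 = (0 - (3)·0.200 - (3)·-3.000) / (8) = 1.050
  x_3 = (10 - (4)·0.200 - (-2)·1.050) / (10) = 1.130
Iteration 2:
  x_1 = (10 - (-1)·1.050 - (-2)·1.130) / (5) = 2.662
  x_2 = (0 - (3)·2.662 - (3)·1.130) / (8) = -1.422
  x_3 = (10 - (4)·2.662 - (-2)·-1.422) / (10) = -0.349
Residual b − A·x = (-5.430, 4.437, -0.002); ∞-norm = 5.430

5.430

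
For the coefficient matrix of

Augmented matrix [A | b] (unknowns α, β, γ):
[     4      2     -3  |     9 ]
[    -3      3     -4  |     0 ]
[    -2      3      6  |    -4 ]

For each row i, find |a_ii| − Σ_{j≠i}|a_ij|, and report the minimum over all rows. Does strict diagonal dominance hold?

row 1: |4| − (2+3) = -1
row 2: |3| − (3+4) = -4
row 3: |6| − (2+3) = 1
minimum over rows = -4 → not strictly diagonally dominant

-4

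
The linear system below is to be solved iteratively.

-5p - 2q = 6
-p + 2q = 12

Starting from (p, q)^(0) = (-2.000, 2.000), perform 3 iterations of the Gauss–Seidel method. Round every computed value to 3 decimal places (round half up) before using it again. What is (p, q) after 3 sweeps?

Iteration 1:
  p = (6 - (-2)·2.000) / (-5) = -2.000
  q = (12 - (-1)·-2.000) / (2) = 5.000
Iteration 2:
  p = (6 - (-2)·5.000) / (-5) = -3.200
  q = (12 - (-1)·-3.200) / (2) = 4.400
Iteration 3:
  p = (6 - (-2)·4.400) / (-5) = -2.960
  q = (12 - (-1)·-2.960) / (2) = 4.520

(-2.960, 4.520)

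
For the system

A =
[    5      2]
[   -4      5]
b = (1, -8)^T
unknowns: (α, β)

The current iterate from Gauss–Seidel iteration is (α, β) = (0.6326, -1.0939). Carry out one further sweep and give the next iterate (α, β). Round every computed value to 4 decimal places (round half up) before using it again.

One sweep:
  α = (1 - (2)·-1.0939) / (5) = 0.6376
  β = (-8 - (-4)·0.6376) / (5) = -1.0899

(0.6376, -1.0899)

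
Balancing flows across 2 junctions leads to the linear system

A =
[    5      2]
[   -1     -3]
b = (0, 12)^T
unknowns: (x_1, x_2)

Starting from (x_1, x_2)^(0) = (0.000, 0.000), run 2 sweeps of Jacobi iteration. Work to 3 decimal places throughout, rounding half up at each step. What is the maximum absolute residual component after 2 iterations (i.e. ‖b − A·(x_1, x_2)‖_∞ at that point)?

Iteration 1:
  x_1 = (0 - (2)·0.000) / (5) = 0.000
  x_2 = (12 - (-1)·0.000) / (-3) = -4.000
Iteration 2:
  x_1 = (0 - (2)·-4.000) / (5) = 1.600
  x_2 = (12 - (-1)·0.000) / (-3) = -4.000
Residual b − A·x = (0.000, 1.600); ∞-norm = 1.600

1.600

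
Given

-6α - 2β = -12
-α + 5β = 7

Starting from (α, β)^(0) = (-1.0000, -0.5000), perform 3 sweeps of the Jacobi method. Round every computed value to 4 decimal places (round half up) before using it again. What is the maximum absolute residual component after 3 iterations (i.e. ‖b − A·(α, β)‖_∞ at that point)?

Iteration 1:
  α = (-12 - (-2)·-0.5000) / (-6) = 2.1667
  β = (7 - (-1)·-1.0000) / (5) = 1.2000
Iteration 2:
  α = (-12 - (-2)·1.2000) / (-6) = 1.6000
  β = (7 - (-1)·2.1667) / (5) = 1.8333
Iteration 3:
  α = (-12 - (-2)·1.8333) / (-6) = 1.3889
  β = (7 - (-1)·1.6000) / (5) = 1.7200
Residual b − A·x = (-0.2266, -0.2111); ∞-norm = 0.2266

0.2266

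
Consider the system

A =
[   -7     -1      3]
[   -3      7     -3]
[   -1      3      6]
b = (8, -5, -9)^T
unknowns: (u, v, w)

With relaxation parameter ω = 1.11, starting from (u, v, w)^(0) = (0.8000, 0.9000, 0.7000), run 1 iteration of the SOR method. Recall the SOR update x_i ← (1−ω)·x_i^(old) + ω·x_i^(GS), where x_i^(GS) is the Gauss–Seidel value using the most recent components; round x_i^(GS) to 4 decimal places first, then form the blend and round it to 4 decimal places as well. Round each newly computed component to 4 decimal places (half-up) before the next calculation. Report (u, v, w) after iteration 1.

(-1.1663, -1.1137, -1.3396)

Iteration 1:
  u: GS value = (8 - (-1)·0.9000 - (3)·0.7000) / (-7) = -0.9714;  u ← (1−ω)·0.8000 + ω·-0.9714 = -1.1663
  v: GS value = (-5 - (-3)·-1.1663 - (-3)·0.7000) / (7) = -0.9141;  v ← (1−ω)·0.9000 + ω·-0.9141 = -1.1137
  w: GS value = (-9 - (-1)·-1.1663 - (3)·-1.1137) / (6) = -1.1375;  w ← (1−ω)·0.7000 + ω·-1.1375 = -1.3396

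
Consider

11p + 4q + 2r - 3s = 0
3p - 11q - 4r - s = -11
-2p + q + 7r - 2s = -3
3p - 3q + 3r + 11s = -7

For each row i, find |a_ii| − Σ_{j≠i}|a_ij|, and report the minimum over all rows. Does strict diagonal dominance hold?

row 1: |11| − (4+2+3) = 2
row 2: |-11| − (3+4+1) = 3
row 3: |7| − (2+1+2) = 2
row 4: |11| − (3+3+3) = 2
minimum over rows = 2 → strictly diagonally dominant (convergence guaranteed)

2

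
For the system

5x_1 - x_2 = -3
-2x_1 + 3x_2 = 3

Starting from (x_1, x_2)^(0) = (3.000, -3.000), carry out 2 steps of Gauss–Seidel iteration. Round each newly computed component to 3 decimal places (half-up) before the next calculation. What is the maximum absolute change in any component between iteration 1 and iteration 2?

0.640

Iteration 1:
  x_1 = (-3 - (-1)·-3.000) / (5) = -1.200
  x_2 = (3 - (-2)·-1.200) / (3) = 0.200
Iteration 2:
  x_1 = (-3 - (-1)·0.200) / (5) = -0.560
  x_2 = (3 - (-2)·-0.560) / (3) = 0.627
Change: (0.640, 0.427) → max |·| = 0.640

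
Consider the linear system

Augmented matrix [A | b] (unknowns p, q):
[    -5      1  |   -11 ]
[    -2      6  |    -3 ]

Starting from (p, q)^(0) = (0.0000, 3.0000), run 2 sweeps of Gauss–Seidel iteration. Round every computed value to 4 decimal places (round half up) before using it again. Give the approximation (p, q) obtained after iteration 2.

(2.2867, 0.2622)

Iteration 1:
  p = (-11 - (1)·3.0000) / (-5) = 2.8000
  q = (-3 - (-2)·2.8000) / (6) = 0.4333
Iteration 2:
  p = (-11 - (1)·0.4333) / (-5) = 2.2867
  q = (-3 - (-2)·2.2867) / (6) = 0.2622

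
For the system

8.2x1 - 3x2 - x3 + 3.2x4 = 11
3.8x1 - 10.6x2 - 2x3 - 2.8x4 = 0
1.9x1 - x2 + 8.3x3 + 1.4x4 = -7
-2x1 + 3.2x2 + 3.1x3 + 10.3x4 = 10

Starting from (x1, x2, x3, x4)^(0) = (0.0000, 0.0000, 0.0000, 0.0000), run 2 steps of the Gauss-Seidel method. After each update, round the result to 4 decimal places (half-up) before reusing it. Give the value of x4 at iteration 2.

Iteration 1:
  x1 = (11 - (-3)·0.0000 - (-1)·0.0000 - (3.2)·0.0000) / (8.2) = 1.3415
  x2 = (0 - (3.8)·1.3415 - (-2)·0.0000 - (-2.8)·0.0000) / (-10.6) = 0.4809
  x3 = (-7 - (1.9)·1.3415 - (-1)·0.4809 - (1.4)·0.0000) / (8.3) = -1.0925
  x4 = (10 - (-2)·1.3415 - (3.2)·0.4809 - (3.1)·-1.0925) / (10.3) = 1.4108
Iteration 2:
  x1 = (11 - (-3)·0.4809 - (-1)·-1.0925 - (3.2)·1.4108) / (8.2) = 0.8336
  x2 = (0 - (3.8)·0.8336 - (-2)·-1.0925 - (-2.8)·1.4108) / (-10.6) = 0.1323
  x3 = (-7 - (1.9)·0.8336 - (-1)·0.1323 - (1.4)·1.4108) / (8.3) = -1.2562
  x4 = (10 - (-2)·0.8336 - (3.2)·0.1323 - (3.1)·-1.2562) / (10.3) = 1.4697

1.4697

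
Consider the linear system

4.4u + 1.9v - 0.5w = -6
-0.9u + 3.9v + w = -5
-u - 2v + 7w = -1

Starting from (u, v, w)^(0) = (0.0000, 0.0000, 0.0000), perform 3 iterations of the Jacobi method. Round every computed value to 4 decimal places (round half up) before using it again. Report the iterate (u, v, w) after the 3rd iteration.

Iteration 1:
  u = (-6 - (1.9)·0.0000 - (-0.5)·0.0000) / (4.4) = -1.3636
  v = (-5 - (-0.9)·0.0000 - (1)·0.0000) / (3.9) = -1.2821
  w = (-1 - (-1)·0.0000 - (-2)·0.0000) / (7) = -0.1429
Iteration 2:
  u = (-6 - (1.9)·-1.2821 - (-0.5)·-0.1429) / (4.4) = -0.8262
  v = (-5 - (-0.9)·-1.3636 - (1)·-0.1429) / (3.9) = -1.5601
  w = (-1 - (-1)·-1.3636 - (-2)·-1.2821) / (7) = -0.7040
Iteration 3:
  u = (-6 - (1.9)·-1.5601 - (-0.5)·-0.7040) / (4.4) = -0.7700
  v = (-5 - (-0.9)·-0.8262 - (1)·-0.7040) / (3.9) = -1.2922
  w = (-1 - (-1)·-0.8262 - (-2)·-1.5601) / (7) = -0.7066

(-0.7700, -1.2922, -0.7066)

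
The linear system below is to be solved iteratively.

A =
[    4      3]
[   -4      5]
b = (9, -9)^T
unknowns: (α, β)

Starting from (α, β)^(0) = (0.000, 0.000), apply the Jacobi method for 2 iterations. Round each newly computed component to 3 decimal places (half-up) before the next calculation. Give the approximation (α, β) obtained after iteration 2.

(3.600, 0.000)

Iteration 1:
  α = (9 - (3)·0.000) / (4) = 2.250
  β = (-9 - (-4)·0.000) / (5) = -1.800
Iteration 2:
  α = (9 - (3)·-1.800) / (4) = 3.600
  β = (-9 - (-4)·2.250) / (5) = 0.000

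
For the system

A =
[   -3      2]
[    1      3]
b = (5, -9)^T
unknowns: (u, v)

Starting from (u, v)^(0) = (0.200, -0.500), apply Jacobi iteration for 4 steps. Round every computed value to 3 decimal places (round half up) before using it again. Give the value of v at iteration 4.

-1.926

Iteration 1:
  u = (5 - (2)·-0.500) / (-3) = -2.000
  v = (-9 - (1)·0.200) / (3) = -3.067
Iteration 2:
  u = (5 - (2)·-3.067) / (-3) = -3.711
  v = (-9 - (1)·-2.000) / (3) = -2.333
Iteration 3:
  u = (5 - (2)·-2.333) / (-3) = -3.222
  v = (-9 - (1)·-3.711) / (3) = -1.763
Iteration 4:
  u = (5 - (2)·-1.763) / (-3) = -2.842
  v = (-9 - (1)·-3.222) / (3) = -1.926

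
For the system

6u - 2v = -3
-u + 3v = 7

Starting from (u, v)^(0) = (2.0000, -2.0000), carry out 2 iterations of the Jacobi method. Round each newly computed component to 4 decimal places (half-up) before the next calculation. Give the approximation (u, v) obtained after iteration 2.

Iteration 1:
  u = (-3 - (-2)·-2.0000) / (6) = -1.1667
  v = (7 - (-1)·2.0000) / (3) = 3.0000
Iteration 2:
  u = (-3 - (-2)·3.0000) / (6) = 0.5000
  v = (7 - (-1)·-1.1667) / (3) = 1.9444

(0.5000, 1.9444)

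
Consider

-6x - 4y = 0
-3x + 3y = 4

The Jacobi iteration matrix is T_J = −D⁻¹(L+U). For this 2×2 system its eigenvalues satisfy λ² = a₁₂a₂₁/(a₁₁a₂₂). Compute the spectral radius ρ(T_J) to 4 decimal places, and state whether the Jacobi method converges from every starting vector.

0.8165

a₁₂a₂₁/(a₁₁a₂₂) = (-4)·(-3) / ((-6)·(3)) = -0.666667
ρ = √|-0.666667| = √0.666667 = 0.8165
ρ < 1, so Jacobi converges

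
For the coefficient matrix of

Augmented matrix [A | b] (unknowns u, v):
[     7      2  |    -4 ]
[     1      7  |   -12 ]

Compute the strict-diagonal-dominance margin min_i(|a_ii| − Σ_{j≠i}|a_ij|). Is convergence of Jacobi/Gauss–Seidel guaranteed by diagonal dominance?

row 1: |7| − (2) = 5
row 2: |7| − (1) = 6
minimum over rows = 5 → strictly diagonally dominant (convergence guaranteed)

5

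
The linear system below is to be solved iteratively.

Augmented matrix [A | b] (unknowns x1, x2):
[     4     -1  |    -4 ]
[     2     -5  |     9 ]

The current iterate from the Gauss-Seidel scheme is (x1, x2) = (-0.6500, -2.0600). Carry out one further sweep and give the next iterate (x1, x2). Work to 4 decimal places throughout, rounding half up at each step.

(-1.5150, -2.4060)

One sweep:
  x1 = (-4 - (-1)·-2.0600) / (4) = -1.5150
  x2 = (9 - (2)·-1.5150) / (-5) = -2.4060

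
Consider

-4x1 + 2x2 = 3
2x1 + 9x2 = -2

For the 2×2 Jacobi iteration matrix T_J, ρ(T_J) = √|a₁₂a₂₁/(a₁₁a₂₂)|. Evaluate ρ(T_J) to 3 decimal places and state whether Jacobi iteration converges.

a₁₂a₂₁/(a₁₁a₂₂) = (2)·(2) / ((-4)·(9)) = -0.111111
ρ = √|-0.111111| = √0.111111 = 0.333
ρ < 1, so Jacobi converges

0.333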